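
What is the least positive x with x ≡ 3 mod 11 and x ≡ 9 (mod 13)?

113

x ≡ 3 (mod 11) gives x ∈ {3, 14, 25, 36, 47, 58, 69, 80, …}.
The first of these with x mod 13 = 9 is 113.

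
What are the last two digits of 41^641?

41

Successive squares of 41 mod 100: 41^1≡41, 41^2≡81, 41^4≡61, 41^8≡21, 41^16≡41, 41^32≡81, 41^64≡61, 41^128≡21, 41^256≡41, 41^512≡81.
641 = 1 + 128 + 512, so 41^641 ≡ 41·21·81 ≡ 41 (mod 100).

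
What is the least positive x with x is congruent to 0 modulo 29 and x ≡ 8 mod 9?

116

x ≡ 8 (mod 9) gives x ∈ {8, 17, 26, 35, 44, 53, 62, 71, …}.
The first of these with x mod 29 = 0 is 116.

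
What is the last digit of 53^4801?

3

Powers of 3 mod 10 repeat with period 4: 3, 9, 7, 1.
4801 leaves remainder 1 on division by 4, so 53^4801 ends in 3.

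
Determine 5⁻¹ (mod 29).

6

29 = 5·5 + 4
5 = 1·4 + 1
4 = 4·1 + 0
Back-substituting gives 5·6 ≡ 1 (mod 29).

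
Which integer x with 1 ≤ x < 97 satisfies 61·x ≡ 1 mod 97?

61·35 = 2135 = 22·97 + 1, so 61⁻¹ ≡ 35 (mod 97).

35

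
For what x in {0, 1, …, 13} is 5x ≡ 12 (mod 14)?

8

The inverse of 5 mod 14 is 3 (since 5·3 = 15 ≡ 1).
Multiplying both sides by 3: x ≡ 3·12 = 36 ≡ 8 (mod 14).
Check: 5·8 = 40 = 2·14 + 12.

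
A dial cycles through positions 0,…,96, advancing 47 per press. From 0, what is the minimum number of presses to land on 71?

82

The inverse of 47 mod 97 is 64 (since 47·64 = 3008 ≡ 1).
So x ≡ 64·71 = 4544 ≡ 82 (mod 97).
Check: 47·82 = 3854 = 39·97 + 71.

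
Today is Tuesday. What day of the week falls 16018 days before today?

Sunday

Dividing 16018 by 7 gives quotient 2288 and remainder 2.
Tuesday − 2 days → Sunday.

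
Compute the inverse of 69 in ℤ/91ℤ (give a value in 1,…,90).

62

91 = 1·69 + 22
69 = 3·22 + 3
22 = 7·3 + 1
3 = 3·1 + 0
Back-substituting gives 69·62 ≡ 1 (mod 91).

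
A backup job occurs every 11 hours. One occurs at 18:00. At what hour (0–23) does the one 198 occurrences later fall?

198·11 = 2178.
2178 mod 24 = 18 (since 90·24 = 2160).
(18 + 18) mod 24 = 12.

12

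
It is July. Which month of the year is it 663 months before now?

April

663 = 55·12 + 3, so 663 mod 12 = 3.
July − 3 months → April.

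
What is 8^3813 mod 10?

8

Last digits of 8^n: 8, 4, 2, 6 (period 4).
3813 leaves remainder 1 on division by 4, so 8^3813 ends in 8.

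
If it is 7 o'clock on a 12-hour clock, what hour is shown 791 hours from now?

791 mod 12 = 11 (since 65·12 = 780).
7 + 11 → 6 on a 12-hour dial.

6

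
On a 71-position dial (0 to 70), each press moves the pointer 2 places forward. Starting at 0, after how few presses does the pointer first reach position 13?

42

2⁻¹ ≡ 36 (mod 71) because 2·36 = 72 = 1·71 + 1.
So x ≡ 36·13 = 468 ≡ 42 (mod 71).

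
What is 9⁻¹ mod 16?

16 = 1·9 + 7
9 = 1·7 + 2
7 = 3·2 + 1
2 = 2·1 + 0
Back-substituting gives 9·9 ≡ 1 (mod 16).

9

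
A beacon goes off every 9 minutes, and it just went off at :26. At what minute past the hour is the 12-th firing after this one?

14

12·9 = 108.
108 = 1·60 + 48, so 108 mod 60 = 48.
(26 + 48) mod 60 = 14.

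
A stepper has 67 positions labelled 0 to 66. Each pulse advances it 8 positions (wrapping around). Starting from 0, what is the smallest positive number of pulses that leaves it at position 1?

67 = 8·8 + 3
8 = 2·3 + 2
3 = 1·2 + 1
2 = 2·1 + 0
Back-substituting gives 8·42 ≡ 1 (mod 67).

42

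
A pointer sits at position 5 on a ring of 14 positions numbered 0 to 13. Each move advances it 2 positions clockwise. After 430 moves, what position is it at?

430·2 = 860.
860 mod 14 = 6 (since 61·14 = 854).
(5 + 6) mod 14 = 11.

11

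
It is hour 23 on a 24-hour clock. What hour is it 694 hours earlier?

1

694 − 28·24 = 22, so 694 ≡ 22 (mod 24).
(23 − 22) mod 24 = 1.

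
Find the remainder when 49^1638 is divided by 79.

1

By repeated squaring mod 79: 49^1≡49, 49^2≡31, 49^4≡13, 49^8≡11, 49^16≡42, 49^32≡26, 49^64≡44, 49^128≡40, 49^256≡20, 49^512≡5, 49^1024≡25.
1638 = 2 + 4 + 32 + 64 + 512 + 1024, so 49^1638 ≡ 31·13·26·44·5·25 ≡ 1 (mod 79).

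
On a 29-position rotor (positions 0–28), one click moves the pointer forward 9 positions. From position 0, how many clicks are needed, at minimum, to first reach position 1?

13

9·13 = 117 = 4·29 + 1, so 9⁻¹ ≡ 13 (mod 29).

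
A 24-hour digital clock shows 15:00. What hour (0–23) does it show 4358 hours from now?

5

4358 = 181·24 + 14, so 4358 mod 24 = 14.
(15 + 14) mod 24 = 5.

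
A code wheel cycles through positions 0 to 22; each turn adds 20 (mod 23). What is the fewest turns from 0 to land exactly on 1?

15

20·15 = 300 = 13·23 + 1, so 20⁻¹ ≡ 15 (mod 23).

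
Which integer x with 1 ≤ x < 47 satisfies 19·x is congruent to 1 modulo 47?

5

47 = 2·19 + 9
19 = 2·9 + 1
9 = 9·1 + 0
Back-substituting gives 19·5 ≡ 1 (mod 47).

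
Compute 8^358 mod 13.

12

By repeated squaring mod 13: 8^1≡8, 8^2≡12, 8^4≡1, 8^8≡1, 8^16≡1, 8^32≡1, 8^64≡1, 8^128≡1, 8^256≡1.
358 = 2 + 4 + 32 + 64 + 256, so 8^358 ≡ 12·1·1·1·1 ≡ 12 (mod 13).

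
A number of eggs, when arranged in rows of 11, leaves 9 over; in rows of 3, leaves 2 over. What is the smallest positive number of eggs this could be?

20

x ≡ 2 (mod 3) gives x ∈ {2, 5, 8, 11, 14, 17, 20}.
The first of these with x mod 11 = 9 is 20.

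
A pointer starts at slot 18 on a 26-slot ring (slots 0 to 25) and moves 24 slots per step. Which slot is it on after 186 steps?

10

186·24 = 4464.
4464 = 171·26 + 18, so 4464 mod 26 = 18.
(18 + 18) mod 26 = 10.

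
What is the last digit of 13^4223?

Last digits of 3^n: 3, 9, 7, 1 (period 4).
4223 mod 4 = 3, so the last digit matches 3^3 = 7.

7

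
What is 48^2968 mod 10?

The units digit of 48^n cycles with period 4: 8, 4, 2, 6, …
2968 leaves remainder 0 on division by 4, so 48^2968 ends in 6.

6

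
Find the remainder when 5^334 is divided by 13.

By repeated squaring mod 13: 5^1≡5, 5^2≡12, 5^4≡1, 5^8≡1, 5^16≡1, 5^32≡1, 5^64≡1, 5^128≡1, 5^256≡1.
Since 334 = 2 + 4 + 8 + 64 + 256 in binary, 5^334 ≡ 12·1·1·1·1 ≡ 12 (mod 13).

12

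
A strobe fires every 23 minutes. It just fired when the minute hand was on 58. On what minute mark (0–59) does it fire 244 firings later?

244·23 = 5612.
5612 − 93·60 = 32, so 5612 ≡ 32 (mod 60).
(58 + 32) mod 60 = 30.

30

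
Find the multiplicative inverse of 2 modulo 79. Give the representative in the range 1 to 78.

79 = 39·2 + 1
2 = 2·1 + 0
Back-substituting gives 2·40 ≡ 1 (mod 79).

40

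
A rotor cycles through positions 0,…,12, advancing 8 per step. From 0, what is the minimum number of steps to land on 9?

The inverse of 8 mod 13 is 5 (since 8·5 = 40 ≡ 1).
So x ≡ 5·9 = 45 ≡ 6 (mod 13).

6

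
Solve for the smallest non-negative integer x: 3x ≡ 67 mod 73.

71

The inverse of 3 mod 73 is 49 (since 3·49 = 147 ≡ 1).
So x ≡ 49·67 = 3283 ≡ 71 (mod 73).
Check: 3·71 = 213 = 2·73 + 67.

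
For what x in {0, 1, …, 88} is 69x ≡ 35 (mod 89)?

65

69⁻¹ ≡ 40 (mod 89) because 69·40 = 2760 = 31·89 + 1.
So x ≡ 40·35 = 1400 ≡ 65 (mod 89).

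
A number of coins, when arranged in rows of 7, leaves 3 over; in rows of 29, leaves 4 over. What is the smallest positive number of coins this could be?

Since 29·1 ≡ 1 (mod 7), take x = 4 + 29·((3−4)·1 mod 7) = 4 + 29·6 = 178.
Check: 178 mod 7 = 3, 178 mod 29 = 4.

178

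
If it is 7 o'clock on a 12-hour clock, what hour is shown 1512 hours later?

1512 = 126·12 + 0, so 1512 mod 12 = 0.
7 + 0 → 7 on a 12-hour dial.

7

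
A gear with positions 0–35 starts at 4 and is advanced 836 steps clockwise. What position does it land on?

12

836 − 23·36 = 8, so 836 ≡ 8 (mod 36).
(4 + 8) mod 36 = 12.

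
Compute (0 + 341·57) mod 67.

341·57 = 19437.
19437 mod 67 = 7 (since 290·67 = 19430).
(0 + 7) mod 67 = 7.

7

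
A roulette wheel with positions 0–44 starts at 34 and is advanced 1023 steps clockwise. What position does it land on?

22

1023 = 22·45 + 33, so 1023 mod 45 = 33.
(34 + 33) mod 45 = 22.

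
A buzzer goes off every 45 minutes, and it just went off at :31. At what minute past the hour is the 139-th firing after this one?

139·45 = 6255.
6255 mod 60 = 15 (since 104·60 = 6240).
(31 + 15) mod 60 = 46.

46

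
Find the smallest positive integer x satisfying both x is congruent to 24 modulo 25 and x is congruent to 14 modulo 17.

Since 17·3 ≡ 1 (mod 25), take x = 14 + 17·((24−14)·3 mod 25) = 14 + 17·5 = 99.
Check: 99 mod 25 = 24, 99 mod 17 = 14.

99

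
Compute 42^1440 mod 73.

Successive squares of 42 mod 73: 42^1≡42, 42^2≡12, 42^4≡71, 42^8≡4, 42^16≡16, 42^32≡37, 42^64≡55, 42^128≡32, 42^256≡2, 42^512≡4, 42^1024≡16.
1440 = 32 + 128 + 256 + 1024, so 42^1440 ≡ 37·32·2·16 ≡ 1 (mod 73).

1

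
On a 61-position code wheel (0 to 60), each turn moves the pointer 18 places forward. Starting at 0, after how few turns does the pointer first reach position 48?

23

18⁻¹ ≡ 17 (mod 61) because 18·17 = 306 = 5·61 + 1.
Multiplying both sides by 17: x ≡ 17·48 = 816 ≡ 23 (mod 61).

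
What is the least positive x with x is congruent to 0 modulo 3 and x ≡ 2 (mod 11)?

x ≡ 0 (mod 3) gives x ∈ {0, 3, 6, 9, 12, 15, 18, 21, …}.
The first of these with x mod 11 = 2 is 24.

24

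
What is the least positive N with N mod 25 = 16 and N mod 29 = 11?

Since 29·19 ≡ 1 (mod 25), take x = 11 + 29·((16−11)·19 mod 25) = 11 + 29·20 = 591.
Check: 591 mod 25 = 16, 591 mod 29 = 11.

591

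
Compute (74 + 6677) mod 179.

128

6677 mod 179 = 54 (since 37·179 = 6623).
(74 + 54) mod 179 = 128.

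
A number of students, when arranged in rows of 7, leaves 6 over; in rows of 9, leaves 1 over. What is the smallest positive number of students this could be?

x ≡ 6 (mod 7) gives x ∈ {6, 13, 20, 27, 34, 41, 48, 55}.
The first of these with x mod 9 = 1 is 55.

55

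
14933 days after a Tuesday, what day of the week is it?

Thursday

14933 = 2133·7 + 2, so 14933 mod 7 = 2.
Tuesday + 2 days → Thursday.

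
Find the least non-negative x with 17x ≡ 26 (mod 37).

32

The inverse of 17 mod 37 is 24 (since 17·24 = 408 ≡ 1).
Multiplying both sides by 24: x ≡ 24·26 = 624 ≡ 32 (mod 37).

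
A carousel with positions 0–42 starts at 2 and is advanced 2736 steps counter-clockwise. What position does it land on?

18

2736 mod 43 = 27 (since 63·43 = 2709).
(2 − 27) mod 43 = 18.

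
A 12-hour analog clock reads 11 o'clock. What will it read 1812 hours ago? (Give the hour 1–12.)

11

Dividing 1812 by 12 gives quotient 151 and remainder 0.
11 − 0 → 11 on a 12-hour dial.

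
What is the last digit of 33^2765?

Last digits of 3^n: 3, 9, 7, 1 (period 4).
2765 leaves remainder 1 on division by 4, so 33^2765 ends in 3.

3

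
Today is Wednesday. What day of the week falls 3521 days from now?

Wednesday

Dividing 3521 by 7 gives quotient 503 and remainder 0.
Wednesday + 0 days → Wednesday.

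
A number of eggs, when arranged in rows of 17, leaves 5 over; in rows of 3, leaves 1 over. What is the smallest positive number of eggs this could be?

x ≡ 1 (mod 3) gives x ∈ {1, 4, 7, 10, 13, 16, 19, 22}.
The first of these with x mod 17 = 5 is 22.

22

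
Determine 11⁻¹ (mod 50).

11·41 = 451 = 9·50 + 1, so 11⁻¹ ≡ 41 (mod 50).

41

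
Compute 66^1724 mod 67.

1

Successive squares of 66 mod 67: 66^1≡66, 66^2≡1, 66^4≡1, 66^8≡1, 66^16≡1, 66^32≡1, 66^64≡1, 66^128≡1, 66^256≡1, 66^512≡1, 66^1024≡1.
1724 = 4 + 8 + 16 + 32 + 128 + 512 + 1024, so 66^1724 ≡ 1·1·1·1·1·1·1 ≡ 1 (mod 67).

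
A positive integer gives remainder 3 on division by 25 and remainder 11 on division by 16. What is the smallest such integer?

Since 16·11 ≡ 1 (mod 25), take x = 11 + 16·((3−11)·11 mod 25) = 11 + 16·12 = 203.
Check: 203 mod 25 = 3, 203 mod 16 = 11.

203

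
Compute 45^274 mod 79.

By repeated squaring mod 79: 45^1≡45, 45^2≡50, 45^4≡51, 45^8≡73, 45^16≡36, 45^32≡32, 45^64≡76, 45^128≡9, 45^256≡2.
Since 274 = 2 + 16 + 256 in binary, 45^274 ≡ 50·36·2 ≡ 45 (mod 79).

45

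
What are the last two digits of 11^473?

Successive squares of 11 mod 100: 11^1≡11, 11^2≡21, 11^4≡41, 11^8≡81, 11^16≡61, 11^32≡21, 11^64≡41, 11^128≡81, 11^256≡61.
473 = 1 + 8 + 16 + 64 + 128 + 256, so 11^473 ≡ 11·81·61·41·81·61 ≡ 31 (mod 100).

31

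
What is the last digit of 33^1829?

3

Powers of 3 mod 10 repeat with period 4: 3, 9, 7, 1.
1829 mod 4 = 1, so the last digit matches 3^1 = 3.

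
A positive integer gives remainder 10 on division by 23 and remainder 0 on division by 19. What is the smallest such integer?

171

x ≡ 0 (mod 19) gives x ∈ {0, 19, 38, 57, 76, 95, 114, 133, …}.
The first of these with x mod 23 = 10 is 171.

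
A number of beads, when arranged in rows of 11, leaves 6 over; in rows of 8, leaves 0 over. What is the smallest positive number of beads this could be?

Since 8·7 ≡ 1 (mod 11), take x = 0 + 8·((6−0)·7 mod 11) = 0 + 8·9 = 72.
Check: 72 mod 11 = 6, 72 mod 8 = 0.

72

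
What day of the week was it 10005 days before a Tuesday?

10005 − 1429·7 = 2, so 10005 ≡ 2 (mod 7).
Tuesday − 2 days → Sunday.

Sunday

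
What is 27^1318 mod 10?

Last digits of 7^n: 7, 9, 3, 1 (period 4).
1318 mod 4 = 2, so the last digit matches 7^2 = 9.

9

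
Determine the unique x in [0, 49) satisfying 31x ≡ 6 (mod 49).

The inverse of 31 mod 49 is 19 (since 31·19 = 589 ≡ 1).
Multiplying both sides by 19: x ≡ 19·6 = 114 ≡ 16 (mod 49).

16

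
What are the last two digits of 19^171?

19

By repeated squaring mod 100: 19^1≡19, 19^2≡61, 19^4≡21, 19^8≡41, 19^16≡81, 19^32≡61, 19^64≡21, 19^128≡41.
171 = 1 + 2 + 8 + 32 + 128, so 19^171 ≡ 19·61·41·61·41 ≡ 19 (mod 100).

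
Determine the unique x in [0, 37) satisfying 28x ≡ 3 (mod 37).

The inverse of 28 mod 37 is 4 (since 28·4 = 112 ≡ 1).
So x ≡ 4·3 = 12 ≡ 12 (mod 37).

12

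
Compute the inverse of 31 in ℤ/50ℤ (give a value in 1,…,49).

31·21 = 651 = 13·50 + 1, so 31⁻¹ ≡ 21 (mod 50).

21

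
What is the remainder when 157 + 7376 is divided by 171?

7376 = 43·171 + 23, so 7376 mod 171 = 23.
(157 + 23) mod 171 = 9.

9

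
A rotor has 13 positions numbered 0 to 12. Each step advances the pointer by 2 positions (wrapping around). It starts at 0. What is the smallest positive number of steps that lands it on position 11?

2⁻¹ ≡ 7 (mod 13) because 2·7 = 14 = 1·13 + 1.
Multiplying both sides by 7: x ≡ 7·11 = 77 ≡ 12 (mod 13).
Check: 2·12 = 24 = 1·13 + 11.

12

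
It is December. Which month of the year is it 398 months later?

February

398 − 33·12 = 2, so 398 ≡ 2 (mod 12).
December + 2 months → February.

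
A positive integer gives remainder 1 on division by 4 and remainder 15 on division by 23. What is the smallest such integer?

Since 23·3 ≡ 1 (mod 4), take x = 15 + 23·((1−15)·3 mod 4) = 15 + 23·2 = 61.
Check: 61 mod 4 = 1, 61 mod 23 = 15.

61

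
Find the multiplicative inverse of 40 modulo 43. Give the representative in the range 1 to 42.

14

40·14 = 560 = 13·43 + 1, so 40⁻¹ ≡ 14 (mod 43).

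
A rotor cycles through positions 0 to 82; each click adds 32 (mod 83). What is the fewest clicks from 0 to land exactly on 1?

13

32·13 = 416 = 5·83 + 1, so 32⁻¹ ≡ 13 (mod 83).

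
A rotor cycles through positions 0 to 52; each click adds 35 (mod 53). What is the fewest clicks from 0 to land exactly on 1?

50

53 = 1·35 + 18
35 = 1·18 + 17
18 = 1·17 + 1
17 = 17·1 + 0
Back-substituting gives 35·50 ≡ 1 (mod 53).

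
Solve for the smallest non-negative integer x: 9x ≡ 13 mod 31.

29

The inverse of 9 mod 31 is 7 (since 9·7 = 63 ≡ 1).
So x ≡ 7·13 = 91 ≡ 29 (mod 31).
Check: 9·29 = 261 = 8·31 + 13.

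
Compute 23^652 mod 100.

21

Successive squares of 23 mod 100: 23^1≡23, 23^2≡29, 23^4≡41, 23^8≡81, 23^16≡61, 23^32≡21, 23^64≡41, 23^128≡81, 23^256≡61, 23^512≡21.
652 = 4 + 8 + 128 + 512, so 23^652 ≡ 41·81·81·21 ≡ 21 (mod 100).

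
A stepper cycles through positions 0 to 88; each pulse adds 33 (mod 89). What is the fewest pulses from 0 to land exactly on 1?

27

89 = 2·33 + 23
33 = 1·23 + 10
23 = 2·10 + 3
10 = 3·3 + 1
3 = 3·1 + 0
Back-substituting gives 33·27 ≡ 1 (mod 89).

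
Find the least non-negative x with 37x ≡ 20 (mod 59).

42

The inverse of 37 mod 59 is 8 (since 37·8 = 296 ≡ 1).
Multiplying both sides by 8: x ≡ 8·20 = 160 ≡ 42 (mod 59).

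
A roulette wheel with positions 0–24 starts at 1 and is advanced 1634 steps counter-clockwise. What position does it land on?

1634 mod 25 = 9 (since 65·25 = 1625).
(1 − 9) mod 25 = 17.

17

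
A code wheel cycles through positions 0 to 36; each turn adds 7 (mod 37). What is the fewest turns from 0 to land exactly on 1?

37 = 5·7 + 2
7 = 3·2 + 1
2 = 2·1 + 0
Back-substituting gives 7·16 ≡ 1 (mod 37).

16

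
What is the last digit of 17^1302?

The units digit of 17^n cycles with period 4: 7, 9, 3, 1, …
1302 mod 4 = 2, so the last digit matches 7^2 = 9.

9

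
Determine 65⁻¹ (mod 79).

65·62 = 4030 = 51·79 + 1, so 65⁻¹ ≡ 62 (mod 79).

62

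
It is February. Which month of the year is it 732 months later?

732 mod 12 = 0 (since 61·12 = 732).
February + 0 months → February.

February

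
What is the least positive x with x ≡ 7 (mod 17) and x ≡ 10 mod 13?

x ≡ 10 (mod 13) gives x ∈ {10, 23, 36, 49, 62, 75}.
The first of these with x mod 17 = 7 is 75.

75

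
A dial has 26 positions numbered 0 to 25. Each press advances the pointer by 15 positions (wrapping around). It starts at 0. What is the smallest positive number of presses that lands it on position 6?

The inverse of 15 mod 26 is 7 (since 15·7 = 105 ≡ 1).
Multiplying both sides by 7: x ≡ 7·6 = 42 ≡ 16 (mod 26).

16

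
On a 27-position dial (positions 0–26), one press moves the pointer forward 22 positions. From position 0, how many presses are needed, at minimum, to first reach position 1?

22·16 = 352 = 13·27 + 1, so 22⁻¹ ≡ 16 (mod 27).

16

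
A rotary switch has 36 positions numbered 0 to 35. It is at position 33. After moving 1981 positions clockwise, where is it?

1981 = 55·36 + 1, so 1981 mod 36 = 1.
(33 + 1) mod 36 = 34.

34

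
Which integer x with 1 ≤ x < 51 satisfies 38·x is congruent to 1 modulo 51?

47

51 = 1·38 + 13
38 = 2·13 + 12
13 = 1·12 + 1
12 = 12·1 + 0
Back-substituting gives 38·47 ≡ 1 (mod 51).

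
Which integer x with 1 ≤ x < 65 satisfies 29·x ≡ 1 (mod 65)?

9

29·9 = 261 = 4·65 + 1, so 29⁻¹ ≡ 9 (mod 65).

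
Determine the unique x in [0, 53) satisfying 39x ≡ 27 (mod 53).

39⁻¹ ≡ 34 (mod 53) because 39·34 = 1326 = 25·53 + 1.
So x ≡ 34·27 = 918 ≡ 17 (mod 53).
Check: 39·17 = 663 = 12·53 + 27.

17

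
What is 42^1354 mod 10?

Powers of 2 mod 10 repeat with period 4: 2, 4, 8, 6.
1354 mod 4 = 2, so the last digit matches 2^2 = 4.

4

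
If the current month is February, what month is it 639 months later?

May

639 − 53·12 = 3, so 639 ≡ 3 (mod 12).
February + 3 months → May.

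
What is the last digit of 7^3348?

The units digit of 7^n cycles with period 4: 7, 9, 3, 1, …
3348 leaves remainder 0 on division by 4, so 7^3348 ends in 1.

1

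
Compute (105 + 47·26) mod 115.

62

47·26 = 1222.
1222 mod 115 = 72 (since 10·115 = 1150).
(105 + 72) mod 115 = 62.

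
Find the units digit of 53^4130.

9

Last digits of 3^n: 3, 9, 7, 1 (period 4).
4130 mod 4 = 2, so the last digit matches 3^2 = 9.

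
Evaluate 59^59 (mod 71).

Successive squares of 59 mod 71: 59^1≡59, 59^2≡2, 59^4≡4, 59^8≡16, 59^16≡43, 59^32≡3.
59 = 1 + 2 + 8 + 16 + 32, so 59^59 ≡ 59·2·16·43·3 ≡ 22 (mod 71).

22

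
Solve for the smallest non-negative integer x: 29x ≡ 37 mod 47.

11

The inverse of 29 mod 47 is 13 (since 29·13 = 377 ≡ 1).
Multiplying both sides by 13: x ≡ 13·37 = 481 ≡ 11 (mod 47).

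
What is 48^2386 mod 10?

4

Powers of 8 mod 10 repeat with period 4: 8, 4, 2, 6.
2386 mod 4 = 2, so the last digit matches 8^2 = 4.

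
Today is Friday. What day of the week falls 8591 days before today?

Wednesday

8591 = 1227·7 + 2, so 8591 mod 7 = 2.
Friday − 2 days → Wednesday.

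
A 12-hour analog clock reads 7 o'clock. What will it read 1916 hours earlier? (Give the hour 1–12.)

11

1916 mod 12 = 8 (since 159·12 = 1908).
7 − 8 → 11 on a 12-hour dial.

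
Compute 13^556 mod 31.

Square-and-reduce mod 31: 13^1≡13, 13^2≡14, 13^4≡10, 13^8≡7, 13^16≡18, 13^32≡14, 13^64≡10, 13^128≡7, 13^256≡18, 13^512≡14.
556 = 4 + 8 + 32 + 512, so 13^556 ≡ 10·7·14·14 ≡ 18 (mod 31).

18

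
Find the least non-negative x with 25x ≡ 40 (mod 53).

25⁻¹ ≡ 17 (mod 53) because 25·17 = 425 = 8·53 + 1.
Multiplying both sides by 17: x ≡ 17·40 = 680 ≡ 44 (mod 53).

44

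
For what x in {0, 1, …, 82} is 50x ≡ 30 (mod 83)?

67

The inverse of 50 mod 83 is 5 (since 50·5 = 250 ≡ 1).
So x ≡ 5·30 = 150 ≡ 67 (mod 83).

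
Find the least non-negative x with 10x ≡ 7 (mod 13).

The inverse of 10 mod 13 is 4 (since 10·4 = 40 ≡ 1).
So x ≡ 4·7 = 28 ≡ 2 (mod 13).
Check: 10·2 = 20 = 1·13 + 7.

2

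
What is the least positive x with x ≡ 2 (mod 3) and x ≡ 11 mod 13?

11

Since 13·1 ≡ 1 (mod 3), take x = 11 + 13·((2−11)·1 mod 3) = 11 + 13·0 = 11.
Check: 11 mod 3 = 2, 11 mod 13 = 11.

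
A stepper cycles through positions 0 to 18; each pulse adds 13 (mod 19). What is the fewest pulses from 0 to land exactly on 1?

3

19 = 1·13 + 6
13 = 2·6 + 1
6 = 6·1 + 0
Back-substituting gives 13·3 ≡ 1 (mod 19).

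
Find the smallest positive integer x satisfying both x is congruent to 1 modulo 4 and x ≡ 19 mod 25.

69

x ≡ 1 (mod 4) gives x ∈ {1, 5, 9, 13, 17, 21, 25, 29, …}.
The first of these with x mod 25 = 19 is 69.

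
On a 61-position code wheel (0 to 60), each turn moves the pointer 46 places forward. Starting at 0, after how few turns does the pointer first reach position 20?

19

The inverse of 46 mod 61 is 4 (since 46·4 = 184 ≡ 1).
Multiplying both sides by 4: x ≡ 4·20 = 80 ≡ 19 (mod 61).
Check: 46·19 = 874 = 14·61 + 20.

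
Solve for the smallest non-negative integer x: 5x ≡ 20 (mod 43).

4

5⁻¹ ≡ 26 (mod 43) because 5·26 = 130 = 3·43 + 1.
So x ≡ 26·20 = 520 ≡ 4 (mod 43).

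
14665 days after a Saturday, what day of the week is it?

Saturday

14665 mod 7 = 0 (since 2095·7 = 14665).
Saturday + 0 days → Saturday.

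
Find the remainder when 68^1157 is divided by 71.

62

Successive squares of 68 mod 71: 68^1≡68, 68^2≡9, 68^4≡10, 68^8≡29, 68^16≡60, 68^32≡50, 68^64≡15, 68^128≡12, 68^256≡2, 68^512≡4, 68^1024≡16.
Since 1157 = 1 + 4 + 128 + 1024 in binary, 68^1157 ≡ 68·10·12·16 ≡ 62 (mod 71).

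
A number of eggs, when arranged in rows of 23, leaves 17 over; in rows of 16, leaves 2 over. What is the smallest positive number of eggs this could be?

178

x ≡ 2 (mod 16) gives x ∈ {2, 18, 34, 50, 66, 82, 98, 114, …}.
The first of these with x mod 23 = 17 is 178.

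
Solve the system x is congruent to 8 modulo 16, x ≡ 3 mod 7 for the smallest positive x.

24

x ≡ 3 (mod 7) gives x ∈ {3, 10, 17, 24}.
The first of these with x mod 16 = 8 is 24.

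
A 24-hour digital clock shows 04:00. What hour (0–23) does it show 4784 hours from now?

12

4784 mod 24 = 8 (since 199·24 = 4776).
(4 + 8) mod 24 = 12.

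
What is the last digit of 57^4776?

Powers of 7 mod 10 repeat with period 4: 7, 9, 3, 1.
4776 leaves remainder 0 on division by 4, so 57^4776 ends in 1.

1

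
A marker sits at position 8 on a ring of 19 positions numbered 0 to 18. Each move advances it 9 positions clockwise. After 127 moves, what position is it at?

11

127·9 = 1143.
1143 mod 19 = 3 (since 60·19 = 1140).
(8 + 3) mod 19 = 11.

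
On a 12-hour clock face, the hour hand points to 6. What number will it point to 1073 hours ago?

1

Dividing 1073 by 12 gives quotient 89 and remainder 5.
6 − 5 → 1 on a 12-hour dial.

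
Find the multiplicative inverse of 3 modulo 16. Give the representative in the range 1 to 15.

3·11 = 33 = 2·16 + 1, so 3⁻¹ ≡ 11 (mod 16).

11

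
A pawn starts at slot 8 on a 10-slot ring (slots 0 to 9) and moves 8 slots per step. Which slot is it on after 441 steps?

441·8 = 3528.
3528 mod 10 = 8 (since 352·10 = 3520).
(8 + 8) mod 10 = 6.

6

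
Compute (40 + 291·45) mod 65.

5

291·45 = 13095.
Dividing 13095 by 65 gives quotient 201 and remainder 30.
(40 + 30) mod 65 = 5.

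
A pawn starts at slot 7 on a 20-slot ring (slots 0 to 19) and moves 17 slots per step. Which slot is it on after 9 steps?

9·17 = 153.
153 = 7·20 + 13, so 153 mod 20 = 13.
(7 + 13) mod 20 = 0.

0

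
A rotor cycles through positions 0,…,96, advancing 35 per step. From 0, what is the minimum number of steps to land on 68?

35⁻¹ ≡ 61 (mod 97) because 35·61 = 2135 = 22·97 + 1.
So x ≡ 61·68 = 4148 ≡ 74 (mod 97).
Check: 35·74 = 2590 = 26·97 + 68.

74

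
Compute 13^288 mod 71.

Square-and-reduce mod 71: 13^1≡13, 13^2≡27, 13^4≡19, 13^8≡6, 13^16≡36, 13^32≡18, 13^64≡40, 13^128≡38, 13^256≡24.
288 = 32 + 256, so 13^288 ≡ 18·24 ≡ 6 (mod 71).

6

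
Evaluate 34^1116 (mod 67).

64

By repeated squaring mod 67: 34^1≡34, 34^2≡17, 34^4≡21, 34^8≡39, 34^16≡47, 34^32≡65, 34^64≡4, 34^128≡16, 34^256≡55, 34^512≡10, 34^1024≡33.
1116 = 4 + 8 + 16 + 64 + 1024, so 34^1116 ≡ 21·39·47·4·33 ≡ 64 (mod 67).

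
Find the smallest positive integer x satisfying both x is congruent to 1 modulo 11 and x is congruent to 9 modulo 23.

78

Since 23·1 ≡ 1 (mod 11), take x = 9 + 23·((1−9)·1 mod 11) = 9 + 23·3 = 78.
Check: 78 mod 11 = 1, 78 mod 23 = 9.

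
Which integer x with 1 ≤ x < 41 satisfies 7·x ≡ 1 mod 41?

7·6 = 42 = 1·41 + 1, so 7⁻¹ ≡ 6 (mod 41).

6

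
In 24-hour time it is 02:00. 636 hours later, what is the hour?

636 = 26·24 + 12, so 636 mod 24 = 12.
(2 + 12) mod 24 = 14.

14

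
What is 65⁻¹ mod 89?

89 = 1·65 + 24
65 = 2·24 + 17
24 = 1·17 + 7
17 = 2·7 + 3
7 = 2·3 + 1
3 = 3·1 + 0
Back-substituting gives 65·63 ≡ 1 (mod 89).

63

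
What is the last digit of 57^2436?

1

Last digits of 7^n: 7, 9, 3, 1 (period 4).
2436 mod 4 = 0, so the last digit matches 7^4 = 1.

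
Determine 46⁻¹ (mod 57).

46·31 = 1426 = 25·57 + 1, so 46⁻¹ ≡ 31 (mod 57).

31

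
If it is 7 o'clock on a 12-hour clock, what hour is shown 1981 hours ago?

Dividing 1981 by 12 gives quotient 165 and remainder 1.
7 − 1 → 6 on a 12-hour dial.

6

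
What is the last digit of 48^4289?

8

Last digits of 8^n: 8, 4, 2, 6 (period 4).
4289 leaves remainder 1 on division by 4, so 48^4289 ends in 8.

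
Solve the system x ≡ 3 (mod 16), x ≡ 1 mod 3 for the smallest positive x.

Since 3·11 ≡ 1 (mod 16), take x = 1 + 3·((3−1)·11 mod 16) = 1 + 3·6 = 19.
Check: 19 mod 16 = 3, 19 mod 3 = 1.

19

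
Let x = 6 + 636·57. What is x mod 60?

18

636·57 = 36252.
36252 mod 60 = 12 (since 604·60 = 36240).
(6 + 12) mod 60 = 18.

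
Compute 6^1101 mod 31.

30

Square-and-reduce mod 31: 6^1≡6, 6^2≡5, 6^4≡25, 6^8≡5, 6^16≡25, 6^32≡5, 6^64≡25, 6^128≡5, 6^256≡25, 6^512≡5, 6^1024≡25.
Since 1101 = 1 + 4 + 8 + 64 + 1024 in binary, 6^1101 ≡ 6·25·5·25·25 ≡ 30 (mod 31).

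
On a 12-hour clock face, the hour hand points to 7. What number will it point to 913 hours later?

8

913 mod 12 = 1 (since 76·12 = 912).
7 + 1 → 8 on a 12-hour dial.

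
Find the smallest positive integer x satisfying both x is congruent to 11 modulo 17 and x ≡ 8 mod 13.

164

x ≡ 8 (mod 13) gives x ∈ {8, 21, 34, 47, 60, 73, 86, 99, …}.
The first of these with x mod 17 = 11 is 164.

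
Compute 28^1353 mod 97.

34

Square-and-reduce mod 97: 28^1≡28, 28^2≡8, 28^4≡64, 28^8≡22, 28^16≡96, 28^32≡1, 28^64≡1, 28^128≡1, 28^256≡1, 28^512≡1, 28^1024≡1.
Since 1353 = 1 + 8 + 64 + 256 + 1024 in binary, 28^1353 ≡ 28·22·1·1·1 ≡ 34 (mod 97).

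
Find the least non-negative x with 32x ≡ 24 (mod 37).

The inverse of 32 mod 37 is 22 (since 32·22 = 704 ≡ 1).
So x ≡ 22·24 = 528 ≡ 10 (mod 37).

10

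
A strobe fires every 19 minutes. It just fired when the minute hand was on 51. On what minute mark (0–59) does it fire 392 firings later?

392·19 = 7448.
7448 mod 60 = 8 (since 124·60 = 7440).
(51 + 8) mod 60 = 59.

59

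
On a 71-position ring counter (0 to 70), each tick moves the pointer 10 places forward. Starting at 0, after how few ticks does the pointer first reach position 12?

The inverse of 10 mod 71 is 64 (since 10·64 = 640 ≡ 1).
Multiplying both sides by 64: x ≡ 64·12 = 768 ≡ 58 (mod 71).
Check: 10·58 = 580 = 8·71 + 12.

58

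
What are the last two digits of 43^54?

Square-and-reduce mod 100: 43^1≡43, 43^2≡49, 43^4≡1, 43^8≡1, 43^16≡1, 43^32≡1.
Since 54 = 2 + 4 + 16 + 32 in binary, 43^54 ≡ 49·1·1·1 ≡ 49 (mod 100).

49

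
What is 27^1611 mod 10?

Last digits of 7^n: 7, 9, 3, 1 (period 4).
1611 leaves remainder 3 on division by 4, so 27^1611 ends in 3.

3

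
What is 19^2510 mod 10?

The units digit of 19^n cycles with period 2: 9, 1, …
2510 mod 2 = 0, so the last digit matches 9^2 = 1.

1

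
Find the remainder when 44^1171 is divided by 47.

Successive squares of 44 mod 47: 44^1≡44, 44^2≡9, 44^4≡34, 44^8≡28, 44^16≡32, 44^32≡37, 44^64≡6, 44^128≡36, 44^256≡27, 44^512≡24, 44^1024≡12.
Since 1171 = 1 + 2 + 16 + 128 + 1024 in binary, 44^1171 ≡ 44·9·32·36·12 ≡ 26 (mod 47).

26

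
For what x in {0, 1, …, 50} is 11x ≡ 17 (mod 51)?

34

The inverse of 11 mod 51 is 14 (since 11·14 = 154 ≡ 1).
So x ≡ 14·17 = 238 ≡ 34 (mod 51).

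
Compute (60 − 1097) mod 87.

1097 mod 87 = 53 (since 12·87 = 1044).
(60 − 53) mod 87 = 7.

7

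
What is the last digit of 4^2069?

4

The units digit of 4^n cycles with period 2: 4, 6, …
2069 leaves remainder 1 on division by 2, so 4^2069 ends in 4.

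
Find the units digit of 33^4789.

3

The units digit of 33^n cycles with period 4: 3, 9, 7, 1, …
4789 leaves remainder 1 on division by 4, so 33^4789 ends in 3.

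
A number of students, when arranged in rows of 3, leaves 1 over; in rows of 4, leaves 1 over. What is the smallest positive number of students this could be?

x ≡ 1 (mod 3) gives x ∈ {1}.
The first of these with x mod 4 = 1 is 1.

1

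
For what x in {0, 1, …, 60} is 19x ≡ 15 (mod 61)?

4

The inverse of 19 mod 61 is 45 (since 19·45 = 855 ≡ 1).
Multiplying both sides by 45: x ≡ 45·15 = 675 ≡ 4 (mod 61).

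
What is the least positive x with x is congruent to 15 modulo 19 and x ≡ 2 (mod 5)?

x ≡ 2 (mod 5) gives x ∈ {2, 7, 12, 17, 22, 27, 32, 37, …}.
The first of these with x mod 19 = 15 is 72.

72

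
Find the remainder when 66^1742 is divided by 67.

By repeated squaring mod 67: 66^1≡66, 66^2≡1, 66^4≡1, 66^8≡1, 66^16≡1, 66^32≡1, 66^64≡1, 66^128≡1, 66^256≡1, 66^512≡1, 66^1024≡1.
1742 = 2 + 4 + 8 + 64 + 128 + 512 + 1024, so 66^1742 ≡ 1·1·1·1·1·1·1 ≡ 1 (mod 67).

1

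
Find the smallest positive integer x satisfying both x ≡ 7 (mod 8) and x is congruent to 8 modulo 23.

x ≡ 7 (mod 8) gives x ∈ {7, 15, 23, 31}.
The first of these with x mod 23 = 8 is 31.

31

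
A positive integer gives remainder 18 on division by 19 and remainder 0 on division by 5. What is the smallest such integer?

Since 5·4 ≡ 1 (mod 19), take x = 0 + 5·((18−0)·4 mod 19) = 0 + 5·15 = 75.
Check: 75 mod 19 = 18, 75 mod 5 = 0.

75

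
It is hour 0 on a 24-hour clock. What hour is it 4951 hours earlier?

17

4951 mod 24 = 7 (since 206·24 = 4944).
(0 − 7) mod 24 = 17.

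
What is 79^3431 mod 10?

9

Powers of 9 mod 10 repeat with period 2: 9, 1.
3431 mod 2 = 1, so the last digit matches 9^1 = 9.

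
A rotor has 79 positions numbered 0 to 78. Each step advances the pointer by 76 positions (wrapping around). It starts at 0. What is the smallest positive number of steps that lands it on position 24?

76⁻¹ ≡ 26 (mod 79) because 76·26 = 1976 = 25·79 + 1.
Multiplying both sides by 26: x ≡ 26·24 = 624 ≡ 71 (mod 79).

71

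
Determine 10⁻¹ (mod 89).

89 = 8·10 + 9
10 = 1·9 + 1
9 = 9·1 + 0
Back-substituting gives 10·9 ≡ 1 (mod 89).

9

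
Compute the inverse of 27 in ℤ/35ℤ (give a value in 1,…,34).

35 = 1·27 + 8
27 = 3·8 + 3
8 = 2·3 + 2
3 = 1·2 + 1
2 = 2·1 + 0
Back-substituting gives 27·13 ≡ 1 (mod 35).

13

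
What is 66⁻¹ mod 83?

39

83 = 1·66 + 17
66 = 3·17 + 15
17 = 1·15 + 2
15 = 7·2 + 1
2 = 2·1 + 0
Back-substituting gives 66·39 ≡ 1 (mod 83).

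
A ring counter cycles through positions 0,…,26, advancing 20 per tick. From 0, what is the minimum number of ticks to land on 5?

7

The inverse of 20 mod 27 is 23 (since 20·23 = 460 ≡ 1).
So x ≡ 23·5 = 115 ≡ 7 (mod 27).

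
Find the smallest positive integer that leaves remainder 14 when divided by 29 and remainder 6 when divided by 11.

Since 11·8 ≡ 1 (mod 29), take x = 6 + 11·((14−6)·8 mod 29) = 6 + 11·6 = 72.
Check: 72 mod 29 = 14, 72 mod 11 = 6.

72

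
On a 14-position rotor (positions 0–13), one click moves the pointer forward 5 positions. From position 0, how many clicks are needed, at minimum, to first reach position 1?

14 = 2·5 + 4
5 = 1·4 + 1
4 = 4·1 + 0
Back-substituting gives 5·3 ≡ 1 (mod 14).

3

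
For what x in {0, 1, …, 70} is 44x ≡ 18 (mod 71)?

44⁻¹ ≡ 21 (mod 71) because 44·21 = 924 = 13·71 + 1.
Multiplying both sides by 21: x ≡ 21·18 = 378 ≡ 23 (mod 71).
Check: 44·23 = 1012 = 14·71 + 18.

23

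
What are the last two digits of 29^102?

Square-and-reduce mod 100: 29^1≡29, 29^2≡41, 29^4≡81, 29^8≡61, 29^16≡21, 29^32≡41, 29^64≡81.
102 = 2 + 4 + 32 + 64, so 29^102 ≡ 41·81·41·81 ≡ 41 (mod 100).

41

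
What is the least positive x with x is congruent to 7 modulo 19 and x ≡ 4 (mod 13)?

Since 13·3 ≡ 1 (mod 19), take x = 4 + 13·((7−4)·3 mod 19) = 4 + 13·9 = 121.
Check: 121 mod 19 = 7, 121 mod 13 = 4.

121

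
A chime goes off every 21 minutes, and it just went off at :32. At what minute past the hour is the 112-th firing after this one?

44

112·21 = 2352.
2352 − 39·60 = 12, so 2352 ≡ 12 (mod 60).
(32 + 12) mod 60 = 44.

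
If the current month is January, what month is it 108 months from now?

108 = 9·12 + 0, so 108 mod 12 = 0.
January + 0 months → January.

January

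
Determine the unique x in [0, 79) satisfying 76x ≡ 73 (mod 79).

2

76⁻¹ ≡ 26 (mod 79) because 76·26 = 1976 = 25·79 + 1.
Multiplying both sides by 26: x ≡ 26·73 = 1898 ≡ 2 (mod 79).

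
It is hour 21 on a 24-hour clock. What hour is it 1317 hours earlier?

0

Dividing 1317 by 24 gives quotient 54 and remainder 21.
(21 − 21) mod 24 = 0.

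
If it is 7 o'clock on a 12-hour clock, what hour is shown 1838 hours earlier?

5

1838 − 153·12 = 2, so 1838 ≡ 2 (mod 12).
7 − 2 → 5 on a 12-hour dial.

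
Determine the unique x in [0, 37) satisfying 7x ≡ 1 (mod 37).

16

7⁻¹ ≡ 16 (mod 37) because 7·16 = 112 = 3·37 + 1.
Multiplying both sides by 16: x ≡ 16·1 = 16 ≡ 16 (mod 37).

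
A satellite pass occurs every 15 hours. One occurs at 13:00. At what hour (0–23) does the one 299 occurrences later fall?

10

299·15 = 4485.
Dividing 4485 by 24 gives quotient 186 and remainder 21.
(13 + 21) mod 24 = 10.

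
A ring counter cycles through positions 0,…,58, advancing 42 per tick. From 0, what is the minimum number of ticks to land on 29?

The inverse of 42 mod 59 is 52 (since 42·52 = 2184 ≡ 1).
So x ≡ 52·29 = 1508 ≡ 33 (mod 59).
Check: 42·33 = 1386 = 23·59 + 29.

33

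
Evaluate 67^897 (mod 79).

Successive squares of 67 mod 79: 67^1≡67, 67^2≡65, 67^4≡38, 67^8≡22, 67^16≡10, 67^32≡21, 67^64≡46, 67^128≡62, 67^256≡52, 67^512≡18.
Since 897 = 1 + 128 + 256 + 512 in binary, 67^897 ≡ 67·62·52·18 ≡ 1 (mod 79).

1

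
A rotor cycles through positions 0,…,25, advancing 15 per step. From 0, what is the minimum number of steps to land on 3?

The inverse of 15 mod 26 is 7 (since 15·7 = 105 ≡ 1).
Multiplying both sides by 7: x ≡ 7·3 = 21 ≡ 21 (mod 26).
Check: 15·21 = 315 = 12·26 + 3.

21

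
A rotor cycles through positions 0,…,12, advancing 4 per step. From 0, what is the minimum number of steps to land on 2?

7

4⁻¹ ≡ 10 (mod 13) because 4·10 = 40 = 3·13 + 1.
Multiplying both sides by 10: x ≡ 10·2 = 20 ≡ 7 (mod 13).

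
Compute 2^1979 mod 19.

10

Square-and-reduce mod 19: 2^1≡2, 2^2≡4, 2^4≡16, 2^8≡9, 2^16≡5, 2^32≡6, 2^64≡17, 2^128≡4, 2^256≡16, 2^512≡9, 2^1024≡5.
Since 1979 = 1 + 2 + 8 + 16 + 32 + 128 + 256 + 512 + 1024 in binary, 2^1979 ≡ 2·4·9·5·6·4·16·9·5 ≡ 10 (mod 19).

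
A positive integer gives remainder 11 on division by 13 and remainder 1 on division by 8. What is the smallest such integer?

x ≡ 1 (mod 8) gives x ∈ {1, 9, 17, 25, 33, 41, 49, 57, …}.
The first of these with x mod 13 = 11 is 89.

89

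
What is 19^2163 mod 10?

Powers of 9 mod 10 repeat with period 2: 9, 1.
2163 mod 2 = 1, so the last digit matches 9^1 = 9.

9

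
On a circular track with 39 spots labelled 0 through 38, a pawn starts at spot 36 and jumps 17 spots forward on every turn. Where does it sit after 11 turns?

11·17 = 187.
187 mod 39 = 31 (since 4·39 = 156).
(36 + 31) mod 39 = 28.

28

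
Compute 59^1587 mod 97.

Successive squares of 59 mod 97: 59^1≡59, 59^2≡86, 59^4≡24, 59^8≡91, 59^16≡36, 59^32≡35, 59^64≡61, 59^128≡35, 59^256≡61, 59^512≡35, 59^1024≡61.
Since 1587 = 1 + 2 + 16 + 32 + 512 + 1024 in binary, 59^1587 ≡ 59·86·36·35·35·61 ≡ 67 (mod 97).

67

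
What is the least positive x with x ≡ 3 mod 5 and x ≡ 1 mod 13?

53

Since 13·2 ≡ 1 (mod 5), take x = 1 + 13·((3−1)·2 mod 5) = 1 + 13·4 = 53.
Check: 53 mod 5 = 3, 53 mod 13 = 1.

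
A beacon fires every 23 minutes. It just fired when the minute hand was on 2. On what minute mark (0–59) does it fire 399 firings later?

399·23 = 9177.
9177 − 152·60 = 57, so 9177 ≡ 57 (mod 60).
(2 + 57) mod 60 = 59.

59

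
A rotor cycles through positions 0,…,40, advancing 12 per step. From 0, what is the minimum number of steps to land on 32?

30

The inverse of 12 mod 41 is 24 (since 12·24 = 288 ≡ 1).
So x ≡ 24·32 = 768 ≡ 30 (mod 41).
Check: 12·30 = 360 = 8·41 + 32.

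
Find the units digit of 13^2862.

9

The units digit of 13^n cycles with period 4: 3, 9, 7, 1, …
2862 leaves remainder 2 on division by 4, so 13^2862 ends in 9.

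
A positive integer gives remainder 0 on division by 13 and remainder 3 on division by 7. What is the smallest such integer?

x ≡ 3 (mod 7) gives x ∈ {3, 10, 17, 24, 31, 38, 45, 52}.
The first of these with x mod 13 = 0 is 52.

52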